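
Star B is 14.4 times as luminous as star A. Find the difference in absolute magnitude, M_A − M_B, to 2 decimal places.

Pogson: ΔM = −2.5 log₁₀(ratio) = −2.5 log₁₀(14.4) = −2.5 × 1.1584 = -2.896
Star B is brighter so has the smaller magnitude: M_A − M_B is positive.

M_A − M_B ≈ 2.90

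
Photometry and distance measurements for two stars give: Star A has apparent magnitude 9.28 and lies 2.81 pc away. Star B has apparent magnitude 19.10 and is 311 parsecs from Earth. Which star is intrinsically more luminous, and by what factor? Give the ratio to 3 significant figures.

Star B is more luminous, by a factor of 1.45.

Star A: M = m − 5 log₁₀ d + 5 = 9.28 − 5·0.4487 + 5 = 12.036
Star B: M = m − 5 log₁₀ d + 5 = 19.10 − 5·2.4928 + 5 = 11.636
ΔM = M_A − M_B = 12.036 − (11.636) = 0.400; smaller M is more luminous → Star B.
L ratio = 10^(0.4 |ΔM|) = 10^0.160 = 1.446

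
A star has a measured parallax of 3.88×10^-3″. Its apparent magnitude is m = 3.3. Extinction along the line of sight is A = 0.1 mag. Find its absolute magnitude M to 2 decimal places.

M ≈ -3.86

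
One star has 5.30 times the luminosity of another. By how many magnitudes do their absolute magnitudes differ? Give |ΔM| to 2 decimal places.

Pogson: ΔM = −2.5 log₁₀(ratio) = −2.5 log₁₀(5.30) = −2.5 × 0.7243 = -1.811

|ΔM| ≈ 1.81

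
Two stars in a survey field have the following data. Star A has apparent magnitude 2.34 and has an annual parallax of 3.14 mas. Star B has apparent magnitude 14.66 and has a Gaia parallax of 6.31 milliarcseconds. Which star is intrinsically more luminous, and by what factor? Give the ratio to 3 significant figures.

Star A: p = 3.14 mas = 3.14×10^-3″ → d = 1/p = 318.5 pc
Star A: M = m − 5 log₁₀ d + 5 = 2.34 − 5·2.5031 + 5 = -5.175
Star B: p = 6.31 mas = 6.31×10^-3″ → d = 1/p = 158.5 pc
Star B: M = m − 5 log₁₀ d + 5 = 14.66 − 5·2.2000 + 5 = 8.660
ΔM = M_A − M_B = -5.175 − (8.660) = -13.835; smaller M is more luminous → Star A.
L ratio = 10^(0.4 |ΔM|) = 10^5.534 = 342100

Star A is more luminous, by a factor of 342000.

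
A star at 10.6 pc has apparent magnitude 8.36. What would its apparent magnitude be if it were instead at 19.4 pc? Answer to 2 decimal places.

Flux ∝ 1/d², so Δm = 5 log₁₀(d₂/d₁) = 5 log₁₀(19.4/10.6) = 1.312
m₂ = m₁ + Δm = 8.36 + (1.312) = 9.672

m ≈ 9.67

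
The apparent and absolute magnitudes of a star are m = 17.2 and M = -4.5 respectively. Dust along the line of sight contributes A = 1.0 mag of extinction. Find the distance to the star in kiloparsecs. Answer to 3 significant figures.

m − M = 5 log₁₀(d/10 pc) + A  ⇒  17.2 − (-4.5) − 1.0 = 5 log₁₀(d/10)
20.700 = 5 log₁₀(d/10)
log₁₀ d = (m − M − A)/5 + 1 = 5.1400
d = 10^5.1400 = 138000 pc
= 138.0 kpc

d ≈ 138 kpc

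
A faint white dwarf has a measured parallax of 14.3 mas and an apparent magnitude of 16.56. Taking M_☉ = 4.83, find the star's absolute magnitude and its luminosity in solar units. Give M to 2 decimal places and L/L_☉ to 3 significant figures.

M ≈ 12.34; L/L_☉ ≈ 9.94×10^-4

d = 1/p = 1000/14.3 mas = 69.93 pc
M = m − 5 log₁₀ d + 5 = 16.56 − 5·1.8447 + 5 = 12.337
M − M_☉ = 12.337 − 4.83 = 7.507
L/L_☉ = 10^(−0.4 × 7.507) = 9.939×10^-4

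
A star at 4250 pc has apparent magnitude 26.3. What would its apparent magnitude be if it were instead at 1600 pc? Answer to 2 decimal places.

m ≈ 24.18

Flux ∝ 1/d², so Δm = 5 log₁₀(d₂/d₁) = 5 log₁₀(1600/4250) = -2.121
m₂ = m₁ + Δm = 26.3 + (-2.121) = 24.179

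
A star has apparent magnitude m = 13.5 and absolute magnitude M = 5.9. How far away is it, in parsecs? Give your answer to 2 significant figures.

μ = m − M = 7.600
m − M = 5 log₁₀ d − 5
log₁₀ d = (m − M)/5 + 1 = 2.5200
d = 10^2.5200 = 331.1 pc

d ≈ 330 pc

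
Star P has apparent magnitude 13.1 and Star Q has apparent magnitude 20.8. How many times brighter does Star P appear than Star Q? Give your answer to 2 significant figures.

1200

Δm = 13.1 − (20.8) = -7.7
Flux ratio = 10^(−0.4 Δm) = 10^(−0.4 × -7.7) = 10^3.080 = 1202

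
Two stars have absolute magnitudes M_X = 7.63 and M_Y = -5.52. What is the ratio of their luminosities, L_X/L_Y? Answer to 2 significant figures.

ΔM = M_X − M_Y = 13.15
L_X/L_Y = 10^(−0.4 ΔM) = 10^-5.260 = 5.495×10^-6

L_X/L_Y ≈ 5.5×10^-6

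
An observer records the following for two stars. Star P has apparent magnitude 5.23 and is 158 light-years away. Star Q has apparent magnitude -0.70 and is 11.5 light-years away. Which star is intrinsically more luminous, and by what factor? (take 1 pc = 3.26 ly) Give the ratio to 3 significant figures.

Star P: d = 158 ly / 3.26 = 48.47 pc
Star P: M = m − 5 log₁₀ d + 5 = 5.23 − 5·1.6854 + 5 = 1.803
Star Q: d = 11.5 ly / 3.26 = 3.528 pc
Star Q: M = m − 5 log₁₀ d + 5 = -0.70 − 5·0.5475 + 5 = 1.563
ΔM = M_P − M_Q = 1.803 − (1.563) = 0.240; smaller M is more luminous → Star Q.
L ratio = 10^(0.4 |ΔM|) = 10^0.096 = 1.248

Star Q is more luminous, by a factor of 1.25.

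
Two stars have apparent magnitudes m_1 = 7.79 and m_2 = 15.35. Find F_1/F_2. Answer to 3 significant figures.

Magnitude difference = -7.56
Flux ratio = 10^(−0.4 Δm) = 10^(−0.4 × -7.56) = 10^3.024 = 1057

F_1/F_2 ≈ 1060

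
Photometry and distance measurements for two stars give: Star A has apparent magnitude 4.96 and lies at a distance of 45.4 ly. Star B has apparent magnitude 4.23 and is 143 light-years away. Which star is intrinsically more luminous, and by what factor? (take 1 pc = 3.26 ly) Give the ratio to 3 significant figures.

Star B is more luminous, by a factor of 19.4.

Star A: d = 45.4 ly / 3.26 = 13.93 pc
Star A: M = m − 5 log₁₀ d + 5 = 4.96 − 5·1.1438 + 5 = 4.241
Star B: d = 143 ly / 3.26 = 43.87 pc
Star B: M = m − 5 log₁₀ d + 5 = 4.23 − 5·1.6421 + 5 = 1.019
ΔM = M_A − M_B = 4.241 − (1.019) = 3.221; smaller M is more luminous → Star B.
L ratio = 10^(0.4 |ΔM|) = 10^1.289 = 19.43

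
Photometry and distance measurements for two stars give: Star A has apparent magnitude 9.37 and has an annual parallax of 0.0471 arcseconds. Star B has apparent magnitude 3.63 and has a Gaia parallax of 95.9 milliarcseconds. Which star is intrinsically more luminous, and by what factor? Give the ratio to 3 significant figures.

Star A: d = 1/p = 1/0.0471″ = 21.23 pc
Star A: M = m − 5 log₁₀ d + 5 = 9.37 − 5·1.3270 + 5 = 7.735
Star B: p = 95.9 mas = 0.0959″ → d = 1/p = 10.43 pc
Star B: M = m − 5 log₁₀ d + 5 = 3.63 − 5·1.0182 + 5 = 3.539
ΔM = M_A − M_B = 7.735 − (3.539) = 4.196; smaller M is more luminous → Star B.
L ratio = 10^(0.4 |ΔM|) = 10^1.678 = 47.69

Star B is more luminous, by a factor of 47.7.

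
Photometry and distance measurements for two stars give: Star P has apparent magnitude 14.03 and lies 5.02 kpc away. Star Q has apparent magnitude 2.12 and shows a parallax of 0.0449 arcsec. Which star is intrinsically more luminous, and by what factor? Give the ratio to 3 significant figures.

Star Q is more luminous, by a factor of 1.14.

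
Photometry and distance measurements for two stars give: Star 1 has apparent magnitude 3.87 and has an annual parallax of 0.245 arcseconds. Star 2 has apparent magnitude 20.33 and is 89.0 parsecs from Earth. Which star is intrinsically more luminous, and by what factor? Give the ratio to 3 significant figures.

Star 1 is more luminous, by a factor of 8070.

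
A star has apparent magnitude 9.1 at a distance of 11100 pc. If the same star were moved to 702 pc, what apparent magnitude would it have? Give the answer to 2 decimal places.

Flux ∝ 1/d², so Δm = 5 log₁₀(d₂/d₁) = 5 log₁₀(702/11100) = -5.995
m₂ = m₁ + Δm = 9.1 + (-5.995) = 3.105

m ≈ 3.11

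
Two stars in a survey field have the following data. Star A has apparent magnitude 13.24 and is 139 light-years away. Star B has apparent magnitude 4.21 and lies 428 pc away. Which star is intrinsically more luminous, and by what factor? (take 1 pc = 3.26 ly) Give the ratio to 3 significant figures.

Star B is more luminous, by a factor of 412000.

Star A: d = 139 ly / 3.26 = 42.64 pc
Star A: M = m − 5 log₁₀ d + 5 = 13.24 − 5·1.6298 + 5 = 10.091
Star B: M = m − 5 log₁₀ d + 5 = 4.21 − 5·2.6314 + 5 = -3.947
ΔM = M_A − M_B = 10.091 − (-3.947) = 14.038; smaller M is more luminous → Star B.
L ratio = 10^(0.4 |ΔM|) = 10^5.615 = 412400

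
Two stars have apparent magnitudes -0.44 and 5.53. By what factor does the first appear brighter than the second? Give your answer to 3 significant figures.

244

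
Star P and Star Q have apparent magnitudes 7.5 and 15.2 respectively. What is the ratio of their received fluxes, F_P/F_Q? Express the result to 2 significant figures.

F_P/F_Q ≈ 1200

Magnitude difference = -7.7
Flux ratio = 10^(−0.4 Δm) = 10^(−0.4 × -7.7) = 10^3.080 = 1202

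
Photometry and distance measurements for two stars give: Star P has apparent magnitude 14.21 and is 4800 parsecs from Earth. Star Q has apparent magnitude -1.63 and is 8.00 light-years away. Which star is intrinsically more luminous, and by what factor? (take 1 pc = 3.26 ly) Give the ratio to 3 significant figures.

Star P is more luminous, by a factor of 1.76.

Star P: M = m − 5 log₁₀ d + 5 = 14.21 − 5·3.6812 + 5 = 0.804
Star Q: d = 8.00 ly / 3.26 = 2.454 pc
Star Q: M = m − 5 log₁₀ d + 5 = -1.63 − 5·0.3899 + 5 = 1.421
ΔM = M_P − M_Q = 0.804 − (1.421) = -0.617; smaller M is more luminous → Star P.
L ratio = 10^(0.4 |ΔM|) = 10^0.247 = 1.765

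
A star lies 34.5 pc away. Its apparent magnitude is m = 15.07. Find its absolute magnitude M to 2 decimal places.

M ≈ 12.38

5 log₁₀(d/10 pc) = 5 log₁₀(34.50) − 5 = 2.689
M = m − 5 log₁₀(d/10) = 15.07 − 2.689 = 12.381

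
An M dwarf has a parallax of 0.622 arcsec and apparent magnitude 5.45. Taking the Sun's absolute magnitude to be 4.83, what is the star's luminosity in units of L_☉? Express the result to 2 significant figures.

L/L_☉ ≈ 0.015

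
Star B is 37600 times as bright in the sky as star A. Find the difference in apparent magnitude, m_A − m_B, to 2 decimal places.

m_A − m_B ≈ 11.44

Pogson: Δm = −2.5 log₁₀(ratio) = −2.5 log₁₀(37600) = −2.5 × 4.5752 = -11.438
Star B is brighter so has the smaller magnitude: m_A − m_B is positive.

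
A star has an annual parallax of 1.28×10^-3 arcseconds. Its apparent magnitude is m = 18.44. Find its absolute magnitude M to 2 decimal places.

M ≈ 8.98

d = 1/p = 1/1.28×10^-3″ = 781.2 pc
5 log₁₀(d/10 pc) = 5 log₁₀(781.2) − 5 = 9.464
M = m − 5 log₁₀(d/10) = 18.44 − 9.464 = 8.976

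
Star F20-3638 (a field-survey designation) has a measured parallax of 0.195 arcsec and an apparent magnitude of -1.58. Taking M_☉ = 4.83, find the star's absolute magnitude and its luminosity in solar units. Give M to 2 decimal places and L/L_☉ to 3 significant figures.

M ≈ -0.13; L/L_☉ ≈ 96.4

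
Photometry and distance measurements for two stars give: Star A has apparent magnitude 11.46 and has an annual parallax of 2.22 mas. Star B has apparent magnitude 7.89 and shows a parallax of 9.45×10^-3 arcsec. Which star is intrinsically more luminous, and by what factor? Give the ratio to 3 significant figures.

Star A: p = 2.22 mas = 2.22×10^-3″ → d = 1/p = 450.5 pc
Star A: M = m − 5 log₁₀ d + 5 = 11.46 − 5·2.6536 + 5 = 3.192
Star B: d = 1/p = 1/9.45×10^-3″ = 105.8 pc
Star B: M = m − 5 log₁₀ d + 5 = 7.89 − 5·2.0246 + 5 = 2.767
ΔM = M_A − M_B = 3.192 − (2.767) = 0.425; smaller M is more luminous → Star B.
L ratio = 10^(0.4 |ΔM|) = 10^0.170 = 1.479

Star B is more luminous, by a factor of 1.48.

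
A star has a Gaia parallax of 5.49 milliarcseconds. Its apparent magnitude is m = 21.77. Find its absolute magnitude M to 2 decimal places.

p = 5.49 mas = 5.49×10^-3″ → d = 1/p = 182.1 pc
5 log₁₀(d/10 pc) = 5 log₁₀(182.1) − 5 = 6.302
M = m − 5 log₁₀(d/10) = 21.77 − 6.302 = 15.468

M ≈ 15.47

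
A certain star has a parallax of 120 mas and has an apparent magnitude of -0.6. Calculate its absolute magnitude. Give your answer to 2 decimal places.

M ≈ -0.20

p = 120 mas = 0.120″ → d = 1/p = 8.333 pc
5 log₁₀(d/10 pc) = 5 log₁₀(8.333) − 5 = -0.396
M = m − 5 log₁₀(d/10) = -0.6 + 0.396 = -0.204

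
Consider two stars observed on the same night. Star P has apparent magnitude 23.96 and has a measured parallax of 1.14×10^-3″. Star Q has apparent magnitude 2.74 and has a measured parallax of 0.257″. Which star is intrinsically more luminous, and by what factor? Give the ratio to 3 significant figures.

Star P: d = 1/p = 1/1.14×10^-3″ = 877.2 pc
Star P: M = m − 5 log₁₀ d + 5 = 23.96 − 5·2.9431 + 5 = 14.245
Star Q: d = 1/p = 1/0.257″ = 3.891 pc
Star Q: M = m − 5 log₁₀ d + 5 = 2.74 − 5·0.5901 + 5 = 4.790
ΔM = M_P − M_Q = 14.245 − (4.790) = 9.455; smaller M is more luminous → Star Q.
L ratio = 10^(0.4 |ΔM|) = 10^3.782 = 6053

Star Q is more luminous, by a factor of 6050.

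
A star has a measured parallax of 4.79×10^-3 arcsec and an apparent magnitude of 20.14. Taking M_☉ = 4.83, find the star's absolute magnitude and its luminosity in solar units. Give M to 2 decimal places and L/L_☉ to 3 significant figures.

M ≈ 13.54; L/L_☉ ≈ 3.28×10^-4

d = 1/p = 1/4.79×10^-3″ = 208.8 pc
M = m − 5 log₁₀ d + 5 = 20.14 − 5·2.3197 + 5 = 13.542
M − M_☉ = 13.542 − 4.83 = 8.712
L/L_☉ = 10^(−0.4 × 8.712) = 3.276×10^-4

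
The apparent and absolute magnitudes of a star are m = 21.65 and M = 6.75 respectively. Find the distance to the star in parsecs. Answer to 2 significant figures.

μ = m − M = 14.900
m − M = 5 log₁₀ d − 5
log₁₀ d = (m − M)/5 + 1 = 3.9800
d = 10^3.9800 = 9550 pc

d ≈ 9500 pc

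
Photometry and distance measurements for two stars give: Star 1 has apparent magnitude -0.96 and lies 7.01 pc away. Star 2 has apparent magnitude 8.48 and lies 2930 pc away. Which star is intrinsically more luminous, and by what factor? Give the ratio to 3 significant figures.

Star 2 is more luminous, by a factor of 29.3.

Star 1: M = m − 5 log₁₀ d + 5 = -0.96 − 5·0.8457 + 5 = -0.189
Star 2: M = m − 5 log₁₀ d + 5 = 8.48 − 5·3.4669 + 5 = -3.854
ΔM = M_1 − M_2 = -0.189 − (-3.854) = 3.666; smaller M is more luminous → Star 2.
L ratio = 10^(0.4 |ΔM|) = 10^1.466 = 29.26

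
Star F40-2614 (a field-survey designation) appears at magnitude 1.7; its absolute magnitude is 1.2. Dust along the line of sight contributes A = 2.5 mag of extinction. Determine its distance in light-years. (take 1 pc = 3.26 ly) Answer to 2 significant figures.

d ≈ 13 ly

m − M = 5 log₁₀(d/10 pc) + A  ⇒  1.7 − (1.2) − 2.5 = 5 log₁₀(d/10)
-2.000 = 5 log₁₀(d/10)
log₁₀ d = (m − M − A)/5 + 1 = 0.6000
d = 10^0.6000 = 3.981 pc
= 12.98 ly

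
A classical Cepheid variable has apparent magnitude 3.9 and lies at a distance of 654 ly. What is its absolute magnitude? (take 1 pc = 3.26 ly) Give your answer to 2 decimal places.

M ≈ -2.61

d = 654 ly / 3.26 = 200.6 pc
5 log₁₀(d/10 pc) = 5 log₁₀(200.6) − 5 = 6.512
M = m − 5 log₁₀(d/10) = 3.9 − 6.512 = -2.612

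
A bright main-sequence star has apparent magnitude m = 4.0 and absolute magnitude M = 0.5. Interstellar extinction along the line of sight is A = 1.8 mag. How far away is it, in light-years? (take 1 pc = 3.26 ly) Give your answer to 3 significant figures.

d ≈ 71.3 ly

m − M = 5 log₁₀(d/10 pc) + A  ⇒  4.0 − (0.5) − 1.8 = 5 log₁₀(d/10)
1.700 = 5 log₁₀(d/10)
log₁₀ d = (m − M − A)/5 + 1 = 1.3400
d = 10^1.3400 = 21.88 pc
= 71.32 ly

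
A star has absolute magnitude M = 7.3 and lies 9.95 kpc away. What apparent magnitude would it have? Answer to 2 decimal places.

d = 9.95 kpc = 9950 pc
m = M + 5 log₁₀ d − 5 = 7.3 + 5·3.9978 − 5 = 22.289

m ≈ 22.29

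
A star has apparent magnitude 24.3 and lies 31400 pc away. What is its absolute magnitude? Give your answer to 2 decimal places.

M ≈ 6.82

5 log₁₀(d/10 pc) = 5 log₁₀(31400) − 5 = 17.485
M = m − 5 log₁₀(d/10) = 24.3 − 17.485 = 6.815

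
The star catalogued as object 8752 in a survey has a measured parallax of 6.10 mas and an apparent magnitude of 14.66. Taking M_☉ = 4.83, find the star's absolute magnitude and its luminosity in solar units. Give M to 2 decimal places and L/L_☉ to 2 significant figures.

M ≈ 8.59; L/L_☉ ≈ 0.031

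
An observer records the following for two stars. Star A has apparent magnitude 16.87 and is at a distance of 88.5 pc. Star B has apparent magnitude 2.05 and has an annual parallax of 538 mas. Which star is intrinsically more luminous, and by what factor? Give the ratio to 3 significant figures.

Star B is more luminous, by a factor of 374.

Star A: M = m − 5 log₁₀ d + 5 = 16.87 − 5·1.9469 + 5 = 12.135
Star B: p = 538 mas = 0.538″ → d = 1/p = 1.859 pc
Star B: M = m − 5 log₁₀ d + 5 = 2.05 − 5·0.2692 + 5 = 5.704
ΔM = M_A − M_B = 12.135 − (5.704) = 6.431; smaller M is more luminous → Star B.
L ratio = 10^(0.4 |ΔM|) = 10^2.573 = 373.7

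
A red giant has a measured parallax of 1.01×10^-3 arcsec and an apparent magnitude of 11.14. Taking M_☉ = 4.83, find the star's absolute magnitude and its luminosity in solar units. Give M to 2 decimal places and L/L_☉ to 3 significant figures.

M ≈ 1.16; L/L_☉ ≈ 29.3

d = 1/p = 1/1.01×10^-3″ = 990.1 pc
M = m − 5 log₁₀ d + 5 = 11.14 − 5·2.9957 + 5 = 1.162
M − M_☉ = 1.162 − 4.83 = -3.668
L/L_☉ = 10^(−0.4 × -3.668) = 29.33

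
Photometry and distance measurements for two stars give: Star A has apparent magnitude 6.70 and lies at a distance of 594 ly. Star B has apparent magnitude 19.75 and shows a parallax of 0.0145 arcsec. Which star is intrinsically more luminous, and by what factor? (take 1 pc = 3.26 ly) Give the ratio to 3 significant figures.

Star A is more luminous, by a factor of 1.16×10^6.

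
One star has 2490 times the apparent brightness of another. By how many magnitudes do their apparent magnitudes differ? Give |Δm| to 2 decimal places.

|Δm| ≈ 8.49

Pogson: Δm = −2.5 log₁₀(ratio) = −2.5 log₁₀(2490) = −2.5 × 3.3962 = -8.490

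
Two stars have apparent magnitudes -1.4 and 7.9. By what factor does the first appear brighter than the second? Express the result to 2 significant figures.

Magnitude difference = -9.3
Flux ratio = 10^(−0.4 Δm) = 10^(−0.4 × -9.3) = 10^3.720 = 5248

5200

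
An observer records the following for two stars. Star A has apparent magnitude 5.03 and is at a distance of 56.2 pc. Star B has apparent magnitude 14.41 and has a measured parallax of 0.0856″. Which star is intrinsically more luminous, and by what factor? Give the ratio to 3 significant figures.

Star A is more luminous, by a factor of 131000.

Star A: M = m − 5 log₁₀ d + 5 = 5.03 − 5·1.7497 + 5 = 1.281
Star B: d = 1/p = 1/0.0856″ = 11.68 pc
Star B: M = m − 5 log₁₀ d + 5 = 14.41 − 5·1.0675 + 5 = 14.072
ΔM = M_A − M_B = 1.281 − (14.072) = -12.791; smaller M is more luminous → Star A.
L ratio = 10^(0.4 |ΔM|) = 10^5.116 = 130700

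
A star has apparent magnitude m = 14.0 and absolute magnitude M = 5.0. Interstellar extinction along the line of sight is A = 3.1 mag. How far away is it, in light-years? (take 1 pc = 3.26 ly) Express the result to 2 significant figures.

d ≈ 490 ly

m − M = 5 log₁₀(d/10 pc) + A  ⇒  14.0 − (5.0) − 3.1 = 5 log₁₀(d/10)
5.900 = 5 log₁₀(d/10)
log₁₀ d = (m − M − A)/5 + 1 = 2.1800
d = 10^2.1800 = 151.4 pc
= 493.4 ly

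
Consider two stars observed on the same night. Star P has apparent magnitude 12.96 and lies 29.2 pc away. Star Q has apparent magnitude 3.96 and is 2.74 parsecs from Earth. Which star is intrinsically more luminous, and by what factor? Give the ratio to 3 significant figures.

Star P: M = m − 5 log₁₀ d + 5 = 12.96 − 5·1.4654 + 5 = 10.633
Star Q: M = m − 5 log₁₀ d + 5 = 3.96 − 5·0.4378 + 5 = 6.771
ΔM = M_P − M_Q = 10.633 − (6.771) = 3.862; smaller M is more luminous → Star Q.
L ratio = 10^(0.4 |ΔM|) = 10^1.545 = 35.05

Star Q is more luminous, by a factor of 35.1.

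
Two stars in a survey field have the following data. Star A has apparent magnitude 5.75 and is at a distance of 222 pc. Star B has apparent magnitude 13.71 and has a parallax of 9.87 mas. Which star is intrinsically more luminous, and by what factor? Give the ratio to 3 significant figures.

Star A is more luminous, by a factor of 7330.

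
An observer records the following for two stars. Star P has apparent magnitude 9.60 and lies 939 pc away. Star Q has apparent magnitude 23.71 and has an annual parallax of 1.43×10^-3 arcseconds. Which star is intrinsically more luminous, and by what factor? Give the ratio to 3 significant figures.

Star P: M = m − 5 log₁₀ d + 5 = 9.60 − 5·2.9727 + 5 = -0.263
Star Q: d = 1/p = 1/1.43×10^-3″ = 699.3 pc
Star Q: M = m − 5 log₁₀ d + 5 = 23.71 − 5·2.8447 + 5 = 14.487
ΔM = M_P − M_Q = -0.263 − (14.487) = -14.750; smaller M is more luminous → Star P.
L ratio = 10^(0.4 |ΔM|) = 10^5.900 = 794300

Star P is more luminous, by a factor of 794000.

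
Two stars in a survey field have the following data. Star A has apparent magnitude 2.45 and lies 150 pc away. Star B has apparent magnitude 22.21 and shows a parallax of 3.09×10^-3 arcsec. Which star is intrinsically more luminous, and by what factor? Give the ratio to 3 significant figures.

Star A is more luminous, by a factor of 1.72×10^7.

Star A: M = m − 5 log₁₀ d + 5 = 2.45 − 5·2.1761 + 5 = -3.430
Star B: d = 1/p = 1/3.09×10^-3″ = 323.6 pc
Star B: M = m − 5 log₁₀ d + 5 = 22.21 − 5·2.5100 + 5 = 14.660
ΔM = M_A − M_B = -3.430 − (14.660) = -18.090; smaller M is more luminous → Star A.
L ratio = 10^(0.4 |ΔM|) = 10^7.236 = 1.722×10^7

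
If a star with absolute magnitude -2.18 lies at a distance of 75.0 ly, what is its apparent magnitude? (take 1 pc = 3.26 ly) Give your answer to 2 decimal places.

d = 75.0 ly / 3.26 = 23.01 pc
m = M + 5 log₁₀ d − 5 = -2.18 + 5·1.3618 − 5 = -0.371

m ≈ -0.37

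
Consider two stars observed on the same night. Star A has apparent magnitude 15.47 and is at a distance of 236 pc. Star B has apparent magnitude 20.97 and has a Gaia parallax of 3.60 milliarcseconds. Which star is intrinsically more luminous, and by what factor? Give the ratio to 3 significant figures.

Star A is more luminous, by a factor of 114.

Star A: M = m − 5 log₁₀ d + 5 = 15.47 − 5·2.3729 + 5 = 8.605
Star B: p = 3.60 mas = 3.60×10^-3″ → d = 1/p = 277.8 pc
Star B: M = m − 5 log₁₀ d + 5 = 20.97 − 5·2.4437 + 5 = 13.752
ΔM = M_A − M_B = 8.605 − (13.752) = -5.146; smaller M is more luminous → Star A.
L ratio = 10^(0.4 |ΔM|) = 10^2.058 = 114.4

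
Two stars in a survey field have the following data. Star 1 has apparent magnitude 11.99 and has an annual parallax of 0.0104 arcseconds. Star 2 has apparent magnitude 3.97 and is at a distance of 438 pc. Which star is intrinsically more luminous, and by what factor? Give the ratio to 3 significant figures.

Star 2 is more luminous, by a factor of 33500.

Star 1: d = 1/p = 1/0.0104″ = 96.15 pc
Star 1: M = m − 5 log₁₀ d + 5 = 11.99 − 5·1.9830 + 5 = 7.075
Star 2: M = m − 5 log₁₀ d + 5 = 3.97 − 5·2.6415 + 5 = -4.237
ΔM = M_1 − M_2 = 7.075 − (-4.237) = 11.313; smaller M is more luminous → Star 2.
L ratio = 10^(0.4 |ΔM|) = 10^4.525 = 33500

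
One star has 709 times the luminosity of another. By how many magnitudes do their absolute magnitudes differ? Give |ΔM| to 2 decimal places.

|ΔM| ≈ 7.13

Pogson: ΔM = −2.5 log₁₀(ratio) = −2.5 log₁₀(709) = −2.5 × 2.8506 = -7.127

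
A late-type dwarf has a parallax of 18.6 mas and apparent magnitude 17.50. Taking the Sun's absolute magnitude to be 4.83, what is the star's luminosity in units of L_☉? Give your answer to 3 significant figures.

L/L_☉ ≈ 2.47×10^-4

d = 1/p = 1000/18.6 mas = 53.76 pc
M = m − 5 log₁₀ d + 5 = 17.50 − 5·1.7305 + 5 = 13.848
M − M_☉ = 13.848 − 4.83 = 9.018
L/L_☉ = 10^(−0.4 × 9.018) = 2.472×10^-4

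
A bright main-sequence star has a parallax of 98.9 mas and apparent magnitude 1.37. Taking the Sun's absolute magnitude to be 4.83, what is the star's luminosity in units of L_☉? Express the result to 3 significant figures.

L/L_☉ ≈ 24.8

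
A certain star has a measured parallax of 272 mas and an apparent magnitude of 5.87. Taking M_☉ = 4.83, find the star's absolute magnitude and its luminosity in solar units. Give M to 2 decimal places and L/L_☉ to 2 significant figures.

d = 1/p = 1000/272 mas = 3.676 pc
M = m − 5 log₁₀ d + 5 = 5.87 − 5·0.5654 + 5 = 8.043
M − M_☉ = 8.043 − 4.83 = 3.213
L/L_☉ = 10^(−0.4 × 3.213) = 0.05186

M ≈ 8.04; L/L_☉ ≈ 0.052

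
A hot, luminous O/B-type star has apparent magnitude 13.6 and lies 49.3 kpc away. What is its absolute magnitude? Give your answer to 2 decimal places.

M ≈ -4.86

d = 49.3 kpc = 49300 pc
5 log₁₀(d/10 pc) = 5 log₁₀(49300) − 5 = 18.464
M = m − 5 log₁₀(d/10) = 13.6 − 18.464 = -4.864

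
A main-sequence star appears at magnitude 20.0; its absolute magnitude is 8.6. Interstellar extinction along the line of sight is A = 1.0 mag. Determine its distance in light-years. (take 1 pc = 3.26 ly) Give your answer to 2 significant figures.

m − M = 5 log₁₀(d/10 pc) + A  ⇒  20.0 − (8.6) − 1.0 = 5 log₁₀(d/10)
10.400 = 5 log₁₀(d/10)
log₁₀ d = (m − M − A)/5 + 1 = 3.0800
d = 10^3.0800 = 1202 pc
= 3919 ly

d ≈ 3900 ly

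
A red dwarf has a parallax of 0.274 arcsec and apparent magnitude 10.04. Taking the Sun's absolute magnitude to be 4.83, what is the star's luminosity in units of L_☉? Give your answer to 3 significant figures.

d = 1/p = 1/0.274″ = 3.650 pc
M = m − 5 log₁₀ d + 5 = 10.04 − 5·0.5622 + 5 = 12.229
M − M_☉ = 12.229 − 4.83 = 7.399
L/L_☉ = 10^(−0.4 × 7.399) = 1.098×10^-3

L/L_☉ ≈ 1.10×10^-3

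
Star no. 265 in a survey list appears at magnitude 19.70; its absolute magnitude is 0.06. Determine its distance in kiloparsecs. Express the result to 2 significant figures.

Distance modulus: m − M = 19.70 − (0.06) = 19.640
m − M = 5 log₁₀ d − 5
log₁₀ d = (m − M)/5 + 1 = 4.9280
d = 10^4.9280 = 84720 pc
= 84.72 kpc

d ≈ 85 kpc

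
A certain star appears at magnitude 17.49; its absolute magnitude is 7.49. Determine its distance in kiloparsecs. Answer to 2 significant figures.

d ≈ 1.0 kpc

μ = m − M = 10.000
m − M = 5 log₁₀ d − 5
log₁₀ d = (m − M)/5 + 1 = 3.0000
d = 10^3.0000 = 1000 pc
= 1.000 kpc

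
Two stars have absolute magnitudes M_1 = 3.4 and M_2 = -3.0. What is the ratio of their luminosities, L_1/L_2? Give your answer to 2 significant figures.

ΔM = M_1 − M_2 = 6.4
L_1/L_2 = 10^(−0.4 ΔM) = 10^-2.560 = 2.754×10^-3

L_1/L_2 ≈ 2.8×10^-3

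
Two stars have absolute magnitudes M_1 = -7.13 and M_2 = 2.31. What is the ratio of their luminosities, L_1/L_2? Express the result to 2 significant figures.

ΔM = M_1 − M_2 = -9.44
L_1/L_2 = 10^(−0.4 ΔM) = 10^3.776 = 5970

L_1/L_2 ≈ 6000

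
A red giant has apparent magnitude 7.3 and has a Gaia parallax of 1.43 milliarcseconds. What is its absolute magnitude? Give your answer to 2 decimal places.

M ≈ -1.92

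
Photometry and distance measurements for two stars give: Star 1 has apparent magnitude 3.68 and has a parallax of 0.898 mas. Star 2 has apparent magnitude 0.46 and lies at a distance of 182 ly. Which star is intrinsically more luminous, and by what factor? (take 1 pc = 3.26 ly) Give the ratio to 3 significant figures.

Star 1: p = 0.898 mas = 8.98×10^-4″ → d = 1/p = 1114 pc
Star 1: M = m − 5 log₁₀ d + 5 = 3.68 − 5·3.0467 + 5 = -6.554
Star 2: d = 182 ly / 3.26 = 55.83 pc
Star 2: M = m − 5 log₁₀ d + 5 = 0.46 − 5·1.7469 + 5 = -3.274
ΔM = M_1 − M_2 = -6.554 − (-3.274) = -3.279; smaller M is more luminous → Star 1.
L ratio = 10^(0.4 |ΔM|) = 10^1.312 = 20.50

Star 1 is more luminous, by a factor of 20.5.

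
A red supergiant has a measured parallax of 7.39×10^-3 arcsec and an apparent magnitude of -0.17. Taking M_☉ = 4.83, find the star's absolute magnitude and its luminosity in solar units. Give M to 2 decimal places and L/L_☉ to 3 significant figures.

M ≈ -5.83; L/L_☉ ≈ 18300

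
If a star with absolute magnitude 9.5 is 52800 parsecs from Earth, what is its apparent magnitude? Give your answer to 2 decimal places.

m ≈ 28.11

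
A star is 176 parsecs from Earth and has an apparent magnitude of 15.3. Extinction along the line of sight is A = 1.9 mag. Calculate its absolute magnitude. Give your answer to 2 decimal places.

M ≈ 7.17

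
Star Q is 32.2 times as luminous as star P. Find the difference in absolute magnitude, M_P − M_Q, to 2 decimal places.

Pogson: ΔM = −2.5 log₁₀(ratio) = −2.5 log₁₀(32.2) = −2.5 × 1.5079 = -3.770
Star Q is brighter so has the smaller magnitude: M_P − M_Q is positive.

M_P − M_Q ≈ 3.77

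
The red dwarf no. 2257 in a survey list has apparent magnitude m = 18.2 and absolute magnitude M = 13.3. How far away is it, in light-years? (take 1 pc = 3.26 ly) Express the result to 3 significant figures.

μ = m − M = 4.900
m − M = 5 log₁₀ d − 5
log₁₀ d = (m − M)/5 + 1 = 1.9800
d = 10^1.9800 = 95.50 pc
= 311.3 ly

d ≈ 311 ly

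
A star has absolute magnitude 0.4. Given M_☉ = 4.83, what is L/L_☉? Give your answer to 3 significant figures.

L/L_☉ ≈ 59.2

M − M_☉ = 0.4 − 4.83 = -4.430
L/L_☉ = 10^(−0.4 (M − M_☉)) = 10^1.772 = 59.16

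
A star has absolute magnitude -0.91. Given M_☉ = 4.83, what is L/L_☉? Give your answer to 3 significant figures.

L/L_☉ ≈ 198

M − M_☉ = -0.91 − 4.83 = -5.740
L/L_☉ = 10^(−0.4 (M − M_☉)) = 10^2.296 = 197.7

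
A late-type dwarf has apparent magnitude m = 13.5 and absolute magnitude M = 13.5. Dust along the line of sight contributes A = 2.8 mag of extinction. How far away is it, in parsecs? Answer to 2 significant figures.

d ≈ 2.8 pc

m − M = 5 log₁₀(d/10 pc) + A  ⇒  13.5 − (13.5) − 2.8 = 5 log₁₀(d/10)
-2.800 = 5 log₁₀(d/10)
log₁₀ d = (m − M − A)/5 + 1 = 0.4400
d = 10^0.4400 = 2.754 pc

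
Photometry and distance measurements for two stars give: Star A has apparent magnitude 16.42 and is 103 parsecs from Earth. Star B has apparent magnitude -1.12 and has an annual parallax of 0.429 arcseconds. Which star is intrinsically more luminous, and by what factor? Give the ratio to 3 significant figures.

Star A: M = m − 5 log₁₀ d + 5 = 16.42 − 5·2.0128 + 5 = 11.356
Star B: d = 1/p = 1/0.429″ = 2.331 pc
Star B: M = m − 5 log₁₀ d + 5 = -1.12 − 5·0.3675 + 5 = 2.042
ΔM = M_A − M_B = 11.356 − (2.042) = 9.314; smaller M is more luminous → Star B.
L ratio = 10^(0.4 |ΔM|) = 10^3.725 = 5314

Star B is more luminous, by a factor of 5310.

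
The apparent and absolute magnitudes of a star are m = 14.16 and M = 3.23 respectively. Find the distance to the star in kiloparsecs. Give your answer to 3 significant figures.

Distance modulus: m − M = 14.16 − (3.23) = 10.930
m − M = 5 log₁₀ d − 5
log₁₀ d = (m − M)/5 + 1 = 3.1860
d = 10^3.1860 = 1535 pc
= 1.535 kpc

d ≈ 1.53 kpc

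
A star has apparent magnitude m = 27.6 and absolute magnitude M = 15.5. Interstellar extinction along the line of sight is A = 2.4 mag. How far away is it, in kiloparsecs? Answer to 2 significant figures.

d ≈ 0.87 kpc

m − M = 5 log₁₀(d/10 pc) + A  ⇒  27.6 − (15.5) − 2.4 = 5 log₁₀(d/10)
9.700 = 5 log₁₀(d/10)
log₁₀ d = (m − M − A)/5 + 1 = 2.9400
d = 10^2.9400 = 871.0 pc
= 0.8710 kpc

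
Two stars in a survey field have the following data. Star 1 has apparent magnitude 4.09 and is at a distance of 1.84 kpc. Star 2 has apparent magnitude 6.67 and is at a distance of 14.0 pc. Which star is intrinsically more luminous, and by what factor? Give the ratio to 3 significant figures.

Star 1: d = 1.84 kpc = 1840 pc
Star 1: M = m − 5 log₁₀ d + 5 = 4.09 − 5·3.2648 + 5 = -7.234
Star 2: M = m − 5 log₁₀ d + 5 = 6.67 − 5·1.1461 + 5 = 5.939
ΔM = M_1 − M_2 = -7.234 − (5.939) = -13.173; smaller M is more luminous → Star 1.
L ratio = 10^(0.4 |ΔM|) = 10^5.269 = 185900

Star 1 is more luminous, by a factor of 186000.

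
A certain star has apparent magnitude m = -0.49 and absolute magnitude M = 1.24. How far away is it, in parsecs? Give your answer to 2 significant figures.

Distance modulus: m − M = -0.49 − (1.24) = -1.730
m − M = 5 log₁₀ d − 5
log₁₀ d = (m − M)/5 + 1 = 0.6540
d = 10^0.6540 = 4.508 pc

d ≈ 4.5 pc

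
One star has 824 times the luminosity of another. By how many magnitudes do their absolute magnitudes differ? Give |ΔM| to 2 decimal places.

|ΔM| ≈ 7.29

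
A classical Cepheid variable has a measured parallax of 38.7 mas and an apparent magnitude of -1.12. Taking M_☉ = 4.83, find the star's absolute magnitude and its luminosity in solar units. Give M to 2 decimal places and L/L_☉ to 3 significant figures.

M ≈ -3.18; L/L_☉ ≈ 1600

d = 1/p = 1000/38.7 mas = 25.84 pc
M = m − 5 log₁₀ d + 5 = -1.12 − 5·1.4123 + 5 = -3.181
M − M_☉ = -3.181 − 4.83 = -8.011
L/L_☉ = 10^(−0.4 × -8.011) = 1602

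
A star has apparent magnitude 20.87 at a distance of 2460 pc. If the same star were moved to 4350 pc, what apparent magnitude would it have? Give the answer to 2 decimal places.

m ≈ 22.11

Flux ∝ 1/d², so Δm = 5 log₁₀(d₂/d₁) = 5 log₁₀(4350/2460) = 1.238
m₂ = m₁ + Δm = 20.87 + (1.238) = 22.108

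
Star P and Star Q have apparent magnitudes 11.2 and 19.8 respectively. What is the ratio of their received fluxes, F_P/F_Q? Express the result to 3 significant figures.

F_P/F_Q ≈ 2750

Δm = 11.2 − (19.8) = -8.6
Flux ratio = 10^(−0.4 Δm) = 10^(−0.4 × -8.6) = 10^3.440 = 2754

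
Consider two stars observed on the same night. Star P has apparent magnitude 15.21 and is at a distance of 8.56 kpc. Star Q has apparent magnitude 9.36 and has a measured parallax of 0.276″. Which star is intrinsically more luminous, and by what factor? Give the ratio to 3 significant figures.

Star P is more luminous, by a factor of 25500.

Star P: d = 8.56 kpc = 8560 pc
Star P: M = m − 5 log₁₀ d + 5 = 15.21 − 5·3.9325 + 5 = 0.548
Star Q: d = 1/p = 1/0.276″ = 3.623 pc
Star Q: M = m − 5 log₁₀ d + 5 = 9.36 − 5·0.5591 + 5 = 11.565
ΔM = M_P − M_Q = 0.548 − (11.565) = -11.017; smaller M is more luminous → Star P.
L ratio = 10^(0.4 |ΔM|) = 10^4.407 = 25510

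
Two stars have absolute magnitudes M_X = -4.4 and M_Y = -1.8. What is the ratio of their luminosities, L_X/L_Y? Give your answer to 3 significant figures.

L_X/L_Y ≈ 11.0

ΔM = M_X − M_Y = -2.6
L_X/L_Y = 10^(−0.4 ΔM) = 10^1.040 = 10.96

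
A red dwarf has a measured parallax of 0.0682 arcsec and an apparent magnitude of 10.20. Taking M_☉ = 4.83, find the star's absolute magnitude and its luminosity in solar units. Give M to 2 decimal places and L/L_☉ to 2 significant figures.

M ≈ 9.37; L/L_☉ ≈ 0.015

d = 1/p = 1/0.0682″ = 14.66 pc
M = m − 5 log₁₀ d + 5 = 10.20 − 5·1.1662 + 5 = 9.369
M − M_☉ = 9.369 − 4.83 = 4.539
L/L_☉ = 10^(−0.4 × 4.539) = 0.01529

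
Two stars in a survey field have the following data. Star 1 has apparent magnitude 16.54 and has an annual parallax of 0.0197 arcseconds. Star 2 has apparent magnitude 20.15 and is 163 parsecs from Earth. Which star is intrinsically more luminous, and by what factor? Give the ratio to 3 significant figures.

Star 1 is more luminous, by a factor of 2.70.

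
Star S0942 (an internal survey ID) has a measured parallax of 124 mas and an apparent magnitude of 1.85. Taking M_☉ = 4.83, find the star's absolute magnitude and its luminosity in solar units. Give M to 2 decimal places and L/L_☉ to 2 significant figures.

M ≈ 2.32; L/L_☉ ≈ 10

d = 1/p = 1000/124 mas = 8.065 pc
M = m − 5 log₁₀ d + 5 = 1.85 − 5·0.9066 + 5 = 2.317
M − M_☉ = 2.317 − 4.83 = -2.513
L/L_☉ = 10^(−0.4 × -2.513) = 10.12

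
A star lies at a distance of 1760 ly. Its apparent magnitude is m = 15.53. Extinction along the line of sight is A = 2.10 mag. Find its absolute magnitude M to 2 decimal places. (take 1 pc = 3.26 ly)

M ≈ 4.77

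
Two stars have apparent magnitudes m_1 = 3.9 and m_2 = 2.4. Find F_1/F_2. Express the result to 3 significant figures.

Δm = 3.9 − (2.4) = 1.5
Flux ratio = 10^(−0.4 Δm) = 10^(−0.4 × 1.5) = 10^-0.600 = 0.2512

F_1/F_2 ≈ 0.251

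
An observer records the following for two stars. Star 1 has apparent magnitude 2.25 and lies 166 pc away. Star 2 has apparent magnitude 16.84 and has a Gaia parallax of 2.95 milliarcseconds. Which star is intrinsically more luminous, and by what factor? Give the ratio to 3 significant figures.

Star 1 is more luminous, by a factor of 164000.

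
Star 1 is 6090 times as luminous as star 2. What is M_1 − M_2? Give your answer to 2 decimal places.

M_1 − M_2 ≈ -9.46

Pogson: ΔM = −2.5 log₁₀(ratio) = −2.5 log₁₀(6090) = −2.5 × 3.7846 = -9.462
Star 1 is brighter, so it has the smaller magnitude: the difference is negative.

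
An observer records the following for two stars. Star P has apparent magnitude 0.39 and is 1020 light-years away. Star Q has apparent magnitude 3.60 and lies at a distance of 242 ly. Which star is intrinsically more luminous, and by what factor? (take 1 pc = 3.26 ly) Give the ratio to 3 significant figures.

Star P: d = 1020 ly / 3.26 = 312.9 pc
Star P: M = m − 5 log₁₀ d + 5 = 0.39 − 5·2.4954 + 5 = -7.087
Star Q: d = 242 ly / 3.26 = 74.23 pc
Star Q: M = m − 5 log₁₀ d + 5 = 3.60 − 5·1.8706 + 5 = -0.753
ΔM = M_P − M_Q = -7.087 − (-0.753) = -6.334; smaller M is more luminous → Star P.
L ratio = 10^(0.4 |ΔM|) = 10^2.534 = 341.6

Star P is more luminous, by a factor of 342.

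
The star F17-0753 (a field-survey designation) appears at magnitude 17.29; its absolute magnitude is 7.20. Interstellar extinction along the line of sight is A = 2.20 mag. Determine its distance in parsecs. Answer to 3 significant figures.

d ≈ 378 pc

m − M = 5 log₁₀(d/10 pc) + A  ⇒  17.29 − (7.20) − 2.20 = 5 log₁₀(d/10)
7.890 = 5 log₁₀(d/10)
log₁₀ d = (m − M − A)/5 + 1 = 2.5780
d = 10^2.5780 = 378.4 pc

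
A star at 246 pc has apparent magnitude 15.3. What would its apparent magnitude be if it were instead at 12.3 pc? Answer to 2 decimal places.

Flux ∝ 1/d², so Δm = 5 log₁₀(d₂/d₁) = 5 log₁₀(12.3/246) = -6.505
m₂ = m₁ + Δm = 15.3 + (-6.505) = 8.795

m ≈ 8.79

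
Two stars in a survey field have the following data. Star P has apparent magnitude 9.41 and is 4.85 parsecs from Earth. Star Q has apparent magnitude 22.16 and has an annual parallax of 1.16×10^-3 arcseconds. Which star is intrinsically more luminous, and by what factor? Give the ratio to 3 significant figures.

Star P is more luminous, by a factor of 3.98.

Star P: M = m − 5 log₁₀ d + 5 = 9.41 − 5·0.6857 + 5 = 10.981
Star Q: d = 1/p = 1/1.16×10^-3″ = 862.1 pc
Star Q: M = m − 5 log₁₀ d + 5 = 22.16 − 5·2.9355 + 5 = 12.482
ΔM = M_P − M_Q = 10.981 − (12.482) = -1.501; smaller M is more luminous → Star P.
L ratio = 10^(0.4 |ΔM|) = 10^0.600 = 3.985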